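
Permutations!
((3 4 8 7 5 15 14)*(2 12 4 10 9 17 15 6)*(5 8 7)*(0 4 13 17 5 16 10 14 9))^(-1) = (0 10 16 8 7 4)(2 6 5 9 15 17 13 12)(3 14) = [10, 1, 6, 14, 0, 9, 5, 4, 7, 15, 16, 11, 2, 12, 3, 17, 8, 13]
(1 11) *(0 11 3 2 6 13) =[11, 3, 6, 2, 4, 5, 13, 7, 8, 9, 10, 1, 12, 0] =(0 11 1 3 2 6 13)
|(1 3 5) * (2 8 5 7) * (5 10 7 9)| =4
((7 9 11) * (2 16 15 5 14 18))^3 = (2 5)(14 16)(15 18) = [0, 1, 5, 3, 4, 2, 6, 7, 8, 9, 10, 11, 12, 13, 16, 18, 14, 17, 15]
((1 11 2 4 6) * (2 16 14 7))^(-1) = [0, 6, 7, 3, 2, 5, 4, 14, 8, 9, 10, 1, 12, 13, 16, 15, 11] = (1 6 4 2 7 14 16 11)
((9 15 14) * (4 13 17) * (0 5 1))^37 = (0 5 1)(4 13 17)(9 15 14) = [5, 0, 2, 3, 13, 1, 6, 7, 8, 15, 10, 11, 12, 17, 9, 14, 16, 4]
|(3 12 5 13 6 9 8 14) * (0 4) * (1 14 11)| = |(0 4)(1 14 3 12 5 13 6 9 8 11)| = 10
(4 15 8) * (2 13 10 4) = (2 13 10 4 15 8) = [0, 1, 13, 3, 15, 5, 6, 7, 2, 9, 4, 11, 12, 10, 14, 8]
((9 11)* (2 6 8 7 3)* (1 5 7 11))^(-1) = [0, 9, 3, 7, 4, 1, 2, 5, 6, 11, 10, 8] = (1 9 11 8 6 2 3 7 5)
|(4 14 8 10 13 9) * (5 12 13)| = 8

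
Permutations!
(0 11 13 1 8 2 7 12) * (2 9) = (0 11 13 1 8 9 2 7 12) = [11, 8, 7, 3, 4, 5, 6, 12, 9, 2, 10, 13, 0, 1]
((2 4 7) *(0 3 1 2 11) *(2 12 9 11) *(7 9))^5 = (0 2 3 4 1 9 12 11 7) = [2, 9, 3, 4, 1, 5, 6, 0, 8, 12, 10, 7, 11]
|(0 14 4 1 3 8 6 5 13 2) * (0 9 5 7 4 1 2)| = 12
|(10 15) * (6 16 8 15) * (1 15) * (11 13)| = |(1 15 10 6 16 8)(11 13)| = 6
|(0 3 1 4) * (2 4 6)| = |(0 3 1 6 2 4)| = 6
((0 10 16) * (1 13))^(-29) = (0 10 16)(1 13) = [10, 13, 2, 3, 4, 5, 6, 7, 8, 9, 16, 11, 12, 1, 14, 15, 0]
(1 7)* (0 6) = (0 6)(1 7) = [6, 7, 2, 3, 4, 5, 0, 1]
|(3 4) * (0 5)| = |(0 5)(3 4)| = 2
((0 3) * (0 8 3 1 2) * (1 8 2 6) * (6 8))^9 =[8, 2, 1, 6, 4, 5, 3, 7, 0] =(0 8)(1 2)(3 6)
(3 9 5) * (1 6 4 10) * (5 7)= (1 6 4 10)(3 9 7 5)= [0, 6, 2, 9, 10, 3, 4, 5, 8, 7, 1]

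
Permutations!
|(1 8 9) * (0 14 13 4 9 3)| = 8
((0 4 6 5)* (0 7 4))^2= [0, 1, 2, 3, 5, 4, 7, 6]= (4 5)(6 7)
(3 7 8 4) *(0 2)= (0 2)(3 7 8 4)= [2, 1, 0, 7, 3, 5, 6, 8, 4]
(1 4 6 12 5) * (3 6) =(1 4 3 6 12 5) =[0, 4, 2, 6, 3, 1, 12, 7, 8, 9, 10, 11, 5]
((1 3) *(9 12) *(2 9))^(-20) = (2 9 12) = [0, 1, 9, 3, 4, 5, 6, 7, 8, 12, 10, 11, 2]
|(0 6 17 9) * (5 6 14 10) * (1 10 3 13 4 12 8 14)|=|(0 1 10 5 6 17 9)(3 13 4 12 8 14)|=42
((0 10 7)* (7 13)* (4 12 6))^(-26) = (0 13)(4 12 6)(7 10) = [13, 1, 2, 3, 12, 5, 4, 10, 8, 9, 7, 11, 6, 0]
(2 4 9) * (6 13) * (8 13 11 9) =(2 4 8 13 6 11 9) =[0, 1, 4, 3, 8, 5, 11, 7, 13, 2, 10, 9, 12, 6]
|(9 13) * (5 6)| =2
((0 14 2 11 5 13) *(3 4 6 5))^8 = (0 13 5 6 4 3 11 2 14) = [13, 1, 14, 11, 3, 6, 4, 7, 8, 9, 10, 2, 12, 5, 0]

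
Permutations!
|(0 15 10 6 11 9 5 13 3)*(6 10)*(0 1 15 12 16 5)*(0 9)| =10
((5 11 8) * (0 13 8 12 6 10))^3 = (0 5 6 13 11 10 8 12) = [5, 1, 2, 3, 4, 6, 13, 7, 12, 9, 8, 10, 0, 11]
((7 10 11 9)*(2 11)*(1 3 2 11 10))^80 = (1 10 7 2 9 3 11) = [0, 10, 9, 11, 4, 5, 6, 2, 8, 3, 7, 1]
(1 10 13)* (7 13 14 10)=(1 7 13)(10 14)=[0, 7, 2, 3, 4, 5, 6, 13, 8, 9, 14, 11, 12, 1, 10]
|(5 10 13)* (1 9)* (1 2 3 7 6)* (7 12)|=|(1 9 2 3 12 7 6)(5 10 13)|=21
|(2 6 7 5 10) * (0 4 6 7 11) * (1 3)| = 4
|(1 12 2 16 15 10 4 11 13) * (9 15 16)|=9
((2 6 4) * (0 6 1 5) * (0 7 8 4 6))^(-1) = (1 2 4 8 7 5) = [0, 2, 4, 3, 8, 1, 6, 5, 7]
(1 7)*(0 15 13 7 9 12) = [15, 9, 2, 3, 4, 5, 6, 1, 8, 12, 10, 11, 0, 7, 14, 13] = (0 15 13 7 1 9 12)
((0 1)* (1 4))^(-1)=(0 1 4)=[1, 4, 2, 3, 0]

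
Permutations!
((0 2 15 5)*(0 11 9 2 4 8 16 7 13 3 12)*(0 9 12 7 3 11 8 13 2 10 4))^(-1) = [0, 1, 7, 16, 10, 15, 6, 3, 5, 12, 9, 13, 11, 4, 14, 2, 8] = (2 7 3 16 8 5 15)(4 10 9 12 11 13)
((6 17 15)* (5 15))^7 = [0, 1, 2, 3, 4, 17, 15, 7, 8, 9, 10, 11, 12, 13, 14, 5, 16, 6] = (5 17 6 15)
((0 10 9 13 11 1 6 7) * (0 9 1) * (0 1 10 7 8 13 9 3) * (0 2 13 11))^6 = (0 7 3 2 13)(1 8)(6 11) = [7, 8, 13, 2, 4, 5, 11, 3, 1, 9, 10, 6, 12, 0]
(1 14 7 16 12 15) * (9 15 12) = [0, 14, 2, 3, 4, 5, 6, 16, 8, 15, 10, 11, 12, 13, 7, 1, 9] = (1 14 7 16 9 15)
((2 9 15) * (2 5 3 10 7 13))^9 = (2 9 15 5 3 10 7 13) = [0, 1, 9, 10, 4, 3, 6, 13, 8, 15, 7, 11, 12, 2, 14, 5]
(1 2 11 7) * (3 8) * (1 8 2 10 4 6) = (1 10 4 6)(2 11 7 8 3) = [0, 10, 11, 2, 6, 5, 1, 8, 3, 9, 4, 7]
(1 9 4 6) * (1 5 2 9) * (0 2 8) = (0 2 9 4 6 5 8) = [2, 1, 9, 3, 6, 8, 5, 7, 0, 4]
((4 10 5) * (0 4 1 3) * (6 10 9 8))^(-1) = (0 3 1 5 10 6 8 9 4) = [3, 5, 2, 1, 0, 10, 8, 7, 9, 4, 6]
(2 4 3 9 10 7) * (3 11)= (2 4 11 3 9 10 7)= [0, 1, 4, 9, 11, 5, 6, 2, 8, 10, 7, 3]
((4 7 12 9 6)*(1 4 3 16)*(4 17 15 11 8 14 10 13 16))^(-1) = (1 16 13 10 14 8 11 15 17)(3 6 9 12 7 4) = [0, 16, 2, 6, 3, 5, 9, 4, 11, 12, 14, 15, 7, 10, 8, 17, 13, 1]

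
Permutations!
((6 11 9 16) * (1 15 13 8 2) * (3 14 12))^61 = [0, 15, 1, 14, 4, 5, 11, 7, 2, 16, 10, 9, 3, 8, 12, 13, 6] = (1 15 13 8 2)(3 14 12)(6 11 9 16)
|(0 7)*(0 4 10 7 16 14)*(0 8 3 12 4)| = 9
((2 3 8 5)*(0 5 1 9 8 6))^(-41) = [6, 9, 5, 2, 4, 0, 3, 7, 1, 8] = (0 6 3 2 5)(1 9 8)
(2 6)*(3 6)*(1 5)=(1 5)(2 3 6)=[0, 5, 3, 6, 4, 1, 2]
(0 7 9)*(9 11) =(0 7 11 9) =[7, 1, 2, 3, 4, 5, 6, 11, 8, 0, 10, 9]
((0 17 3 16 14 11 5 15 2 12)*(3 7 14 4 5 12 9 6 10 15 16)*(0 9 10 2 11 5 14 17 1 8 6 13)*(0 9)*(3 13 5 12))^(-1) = [12, 0, 6, 11, 16, 9, 8, 17, 1, 13, 2, 15, 14, 3, 4, 10, 5, 7] = (0 12 14 4 16 5 9 13 3 11 15 10 2 6 8 1)(7 17)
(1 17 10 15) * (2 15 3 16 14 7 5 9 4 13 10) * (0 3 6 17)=(0 3 16 14 7 5 9 4 13 10 6 17 2 15 1)=[3, 0, 15, 16, 13, 9, 17, 5, 8, 4, 6, 11, 12, 10, 7, 1, 14, 2]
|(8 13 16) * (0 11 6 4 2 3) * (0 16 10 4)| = 21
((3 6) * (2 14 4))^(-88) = (2 4 14) = [0, 1, 4, 3, 14, 5, 6, 7, 8, 9, 10, 11, 12, 13, 2]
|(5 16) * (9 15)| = |(5 16)(9 15)| = 2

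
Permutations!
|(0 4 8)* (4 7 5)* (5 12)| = |(0 7 12 5 4 8)| = 6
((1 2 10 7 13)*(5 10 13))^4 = (1 2 13)(5 10 7) = [0, 2, 13, 3, 4, 10, 6, 5, 8, 9, 7, 11, 12, 1]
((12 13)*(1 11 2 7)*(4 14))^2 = [0, 2, 1, 3, 4, 5, 6, 11, 8, 9, 10, 7, 12, 13, 14] = (14)(1 2)(7 11)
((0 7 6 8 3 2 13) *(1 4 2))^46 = (0 7 6 8 3 1 4 2 13) = [7, 4, 13, 1, 2, 5, 8, 6, 3, 9, 10, 11, 12, 0]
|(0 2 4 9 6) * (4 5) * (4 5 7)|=|(0 2 7 4 9 6)|=6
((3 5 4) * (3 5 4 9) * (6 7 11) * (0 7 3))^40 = (11) = [0, 1, 2, 3, 4, 5, 6, 7, 8, 9, 10, 11]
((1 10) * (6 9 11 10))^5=(11)=[0, 1, 2, 3, 4, 5, 6, 7, 8, 9, 10, 11]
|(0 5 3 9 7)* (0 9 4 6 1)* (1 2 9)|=9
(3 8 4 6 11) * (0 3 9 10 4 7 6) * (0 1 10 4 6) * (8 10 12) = (0 3 10 6 11 9 4 1 12 8 7) = [3, 12, 2, 10, 1, 5, 11, 0, 7, 4, 6, 9, 8]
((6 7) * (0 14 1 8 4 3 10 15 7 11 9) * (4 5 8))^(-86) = (0 1 3 15 6 9 14 4 10 7 11) = [1, 3, 2, 15, 10, 5, 9, 11, 8, 14, 7, 0, 12, 13, 4, 6]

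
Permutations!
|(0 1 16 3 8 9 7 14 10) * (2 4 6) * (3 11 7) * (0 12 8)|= 33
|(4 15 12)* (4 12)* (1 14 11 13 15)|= |(1 14 11 13 15 4)|= 6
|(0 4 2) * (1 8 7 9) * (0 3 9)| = |(0 4 2 3 9 1 8 7)| = 8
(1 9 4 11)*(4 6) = (1 9 6 4 11) = [0, 9, 2, 3, 11, 5, 4, 7, 8, 6, 10, 1]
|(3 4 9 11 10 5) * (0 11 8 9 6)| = 14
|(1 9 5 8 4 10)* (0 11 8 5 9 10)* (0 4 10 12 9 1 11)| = 3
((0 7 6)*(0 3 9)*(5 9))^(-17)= (0 7 6 3 5 9)= [7, 1, 2, 5, 4, 9, 3, 6, 8, 0]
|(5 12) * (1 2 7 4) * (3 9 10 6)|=|(1 2 7 4)(3 9 10 6)(5 12)|=4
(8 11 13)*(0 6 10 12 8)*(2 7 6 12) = (0 12 8 11 13)(2 7 6 10) = [12, 1, 7, 3, 4, 5, 10, 6, 11, 9, 2, 13, 8, 0]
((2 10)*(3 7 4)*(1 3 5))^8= (10)(1 4 3 5 7)= [0, 4, 2, 5, 3, 7, 6, 1, 8, 9, 10]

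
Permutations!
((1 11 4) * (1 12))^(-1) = (1 12 4 11) = [0, 12, 2, 3, 11, 5, 6, 7, 8, 9, 10, 1, 4]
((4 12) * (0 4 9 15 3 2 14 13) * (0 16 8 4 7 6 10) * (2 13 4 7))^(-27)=[2, 1, 14, 13, 12, 5, 10, 6, 7, 15, 0, 11, 9, 16, 4, 3, 8]=(0 2 14 4 12 9 15 3 13 16 8 7 6 10)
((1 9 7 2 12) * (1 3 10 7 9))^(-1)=(2 7 10 3 12)=[0, 1, 7, 12, 4, 5, 6, 10, 8, 9, 3, 11, 2]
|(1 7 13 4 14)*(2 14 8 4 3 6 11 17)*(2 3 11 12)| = 10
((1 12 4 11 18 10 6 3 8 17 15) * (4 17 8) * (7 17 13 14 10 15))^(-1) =(1 15 18 11 4 3 6 10 14 13 12)(7 17) =[0, 15, 2, 6, 3, 5, 10, 17, 8, 9, 14, 4, 1, 12, 13, 18, 16, 7, 11]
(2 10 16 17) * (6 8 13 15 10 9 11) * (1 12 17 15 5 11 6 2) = (1 12 17)(2 9 6 8 13 5 11)(10 16 15) = [0, 12, 9, 3, 4, 11, 8, 7, 13, 6, 16, 2, 17, 5, 14, 10, 15, 1]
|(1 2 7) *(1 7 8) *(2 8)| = 2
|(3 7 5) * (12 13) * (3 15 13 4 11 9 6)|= |(3 7 5 15 13 12 4 11 9 6)|= 10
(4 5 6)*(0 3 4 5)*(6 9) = (0 3 4)(5 9 6) = [3, 1, 2, 4, 0, 9, 5, 7, 8, 6]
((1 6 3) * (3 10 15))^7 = (1 10 3 6 15) = [0, 10, 2, 6, 4, 5, 15, 7, 8, 9, 3, 11, 12, 13, 14, 1]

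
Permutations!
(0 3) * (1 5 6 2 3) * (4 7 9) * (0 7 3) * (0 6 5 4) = [1, 4, 6, 7, 3, 5, 2, 9, 8, 0] = (0 1 4 3 7 9)(2 6)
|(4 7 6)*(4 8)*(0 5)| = 4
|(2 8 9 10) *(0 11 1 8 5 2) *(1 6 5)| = |(0 11 6 5 2 1 8 9 10)| = 9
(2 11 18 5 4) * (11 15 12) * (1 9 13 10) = (1 9 13 10)(2 15 12 11 18 5 4) = [0, 9, 15, 3, 2, 4, 6, 7, 8, 13, 1, 18, 11, 10, 14, 12, 16, 17, 5]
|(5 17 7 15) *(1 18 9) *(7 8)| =|(1 18 9)(5 17 8 7 15)| =15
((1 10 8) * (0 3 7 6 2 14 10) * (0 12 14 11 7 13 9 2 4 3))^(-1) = (1 8 10 14 12)(2 9 13 3 4 6 7 11) = [0, 8, 9, 4, 6, 5, 7, 11, 10, 13, 14, 2, 1, 3, 12]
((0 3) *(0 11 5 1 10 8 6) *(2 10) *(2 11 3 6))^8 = (1 5 11)(2 8 10) = [0, 5, 8, 3, 4, 11, 6, 7, 10, 9, 2, 1]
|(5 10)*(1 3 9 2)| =4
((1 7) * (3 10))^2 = (10) = [0, 1, 2, 3, 4, 5, 6, 7, 8, 9, 10]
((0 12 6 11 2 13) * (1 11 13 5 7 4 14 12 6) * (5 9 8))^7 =(0 6 13)(1 4 8 11 14 5 2 12 7 9) =[6, 4, 12, 3, 8, 2, 13, 9, 11, 1, 10, 14, 7, 0, 5]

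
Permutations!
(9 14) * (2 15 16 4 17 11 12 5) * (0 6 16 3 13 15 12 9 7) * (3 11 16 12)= (0 6 12 5 2 3 13 15 11 9 14 7)(4 17 16)= [6, 1, 3, 13, 17, 2, 12, 0, 8, 14, 10, 9, 5, 15, 7, 11, 4, 16]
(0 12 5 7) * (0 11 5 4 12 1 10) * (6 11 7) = (0 1 10)(4 12)(5 6 11) = [1, 10, 2, 3, 12, 6, 11, 7, 8, 9, 0, 5, 4]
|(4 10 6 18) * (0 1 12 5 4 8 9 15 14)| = |(0 1 12 5 4 10 6 18 8 9 15 14)| = 12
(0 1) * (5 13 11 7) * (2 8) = (0 1)(2 8)(5 13 11 7) = [1, 0, 8, 3, 4, 13, 6, 5, 2, 9, 10, 7, 12, 11]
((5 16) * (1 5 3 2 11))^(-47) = [0, 5, 11, 2, 4, 16, 6, 7, 8, 9, 10, 1, 12, 13, 14, 15, 3] = (1 5 16 3 2 11)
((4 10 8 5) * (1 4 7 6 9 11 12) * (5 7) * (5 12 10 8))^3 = [0, 7, 2, 3, 6, 4, 10, 11, 9, 5, 1, 12, 8] = (1 7 11 12 8 9 5 4 6 10)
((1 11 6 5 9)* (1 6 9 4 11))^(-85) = [0, 1, 2, 3, 4, 5, 6, 7, 8, 9, 10, 11] = (11)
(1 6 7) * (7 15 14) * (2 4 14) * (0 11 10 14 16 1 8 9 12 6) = (0 11 10 14 7 8 9 12 6 15 2 4 16 1) = [11, 0, 4, 3, 16, 5, 15, 8, 9, 12, 14, 10, 6, 13, 7, 2, 1]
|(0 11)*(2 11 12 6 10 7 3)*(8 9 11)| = |(0 12 6 10 7 3 2 8 9 11)| = 10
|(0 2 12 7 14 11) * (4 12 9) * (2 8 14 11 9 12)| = 9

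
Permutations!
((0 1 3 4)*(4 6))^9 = (0 4 6 3 1) = [4, 0, 2, 1, 6, 5, 3]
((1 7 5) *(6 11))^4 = [0, 7, 2, 3, 4, 1, 6, 5, 8, 9, 10, 11] = (11)(1 7 5)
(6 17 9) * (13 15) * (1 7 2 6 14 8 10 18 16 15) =(1 7 2 6 17 9 14 8 10 18 16 15 13) =[0, 7, 6, 3, 4, 5, 17, 2, 10, 14, 18, 11, 12, 1, 8, 13, 15, 9, 16]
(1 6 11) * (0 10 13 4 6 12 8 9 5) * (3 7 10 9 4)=(0 9 5)(1 12 8 4 6 11)(3 7 10 13)=[9, 12, 2, 7, 6, 0, 11, 10, 4, 5, 13, 1, 8, 3]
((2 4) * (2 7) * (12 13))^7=(2 4 7)(12 13)=[0, 1, 4, 3, 7, 5, 6, 2, 8, 9, 10, 11, 13, 12]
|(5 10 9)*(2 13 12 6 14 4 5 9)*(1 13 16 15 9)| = 12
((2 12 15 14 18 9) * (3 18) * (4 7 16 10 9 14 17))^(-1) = (2 9 10 16 7 4 17 15 12)(3 14 18) = [0, 1, 9, 14, 17, 5, 6, 4, 8, 10, 16, 11, 2, 13, 18, 12, 7, 15, 3]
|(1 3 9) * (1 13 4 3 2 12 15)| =4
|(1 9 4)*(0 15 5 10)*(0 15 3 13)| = |(0 3 13)(1 9 4)(5 10 15)| = 3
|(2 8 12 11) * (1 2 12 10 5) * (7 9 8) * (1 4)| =8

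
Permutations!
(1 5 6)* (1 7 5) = (5 6 7) = [0, 1, 2, 3, 4, 6, 7, 5]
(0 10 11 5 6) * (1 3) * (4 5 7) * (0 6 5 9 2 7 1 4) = [10, 3, 7, 4, 9, 5, 6, 0, 8, 2, 11, 1] = (0 10 11 1 3 4 9 2 7)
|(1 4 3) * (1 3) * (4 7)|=|(1 7 4)|=3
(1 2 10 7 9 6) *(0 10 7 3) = (0 10 3)(1 2 7 9 6) = [10, 2, 7, 0, 4, 5, 1, 9, 8, 6, 3]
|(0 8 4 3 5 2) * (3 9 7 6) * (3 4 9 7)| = |(0 8 9 3 5 2)(4 7 6)| = 6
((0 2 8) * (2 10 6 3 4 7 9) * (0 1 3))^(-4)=(0 6 10)(1 7 8 4 2 3 9)=[6, 7, 3, 9, 2, 5, 10, 8, 4, 1, 0]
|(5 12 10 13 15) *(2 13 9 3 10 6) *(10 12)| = 9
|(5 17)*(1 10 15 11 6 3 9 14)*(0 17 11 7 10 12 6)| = |(0 17 5 11)(1 12 6 3 9 14)(7 10 15)| = 12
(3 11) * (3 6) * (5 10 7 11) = (3 5 10 7 11 6) = [0, 1, 2, 5, 4, 10, 3, 11, 8, 9, 7, 6]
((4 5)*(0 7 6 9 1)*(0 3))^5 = (0 3 1 9 6 7)(4 5) = [3, 9, 2, 1, 5, 4, 7, 0, 8, 6]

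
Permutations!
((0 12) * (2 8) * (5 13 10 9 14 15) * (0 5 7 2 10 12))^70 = (15)(5 13 12) = [0, 1, 2, 3, 4, 13, 6, 7, 8, 9, 10, 11, 5, 12, 14, 15]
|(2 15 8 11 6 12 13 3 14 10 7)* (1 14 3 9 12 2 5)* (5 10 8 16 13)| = 12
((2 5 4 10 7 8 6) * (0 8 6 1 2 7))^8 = (0 8 1 2 5 4 10) = [8, 2, 5, 3, 10, 4, 6, 7, 1, 9, 0]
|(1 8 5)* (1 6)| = |(1 8 5 6)| = 4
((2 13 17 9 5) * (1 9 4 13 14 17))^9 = (1 9 5 2 14 17 4 13) = [0, 9, 14, 3, 13, 2, 6, 7, 8, 5, 10, 11, 12, 1, 17, 15, 16, 4]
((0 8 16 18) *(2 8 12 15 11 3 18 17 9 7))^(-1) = (0 18 3 11 15 12)(2 7 9 17 16 8) = [18, 1, 7, 11, 4, 5, 6, 9, 2, 17, 10, 15, 0, 13, 14, 12, 8, 16, 3]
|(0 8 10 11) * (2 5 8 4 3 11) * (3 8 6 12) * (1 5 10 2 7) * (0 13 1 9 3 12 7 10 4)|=24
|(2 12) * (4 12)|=|(2 4 12)|=3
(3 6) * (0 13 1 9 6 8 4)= (0 13 1 9 6 3 8 4)= [13, 9, 2, 8, 0, 5, 3, 7, 4, 6, 10, 11, 12, 1]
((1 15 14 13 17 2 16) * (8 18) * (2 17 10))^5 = (1 2 13 15 16 10 14)(8 18) = [0, 2, 13, 3, 4, 5, 6, 7, 18, 9, 14, 11, 12, 15, 1, 16, 10, 17, 8]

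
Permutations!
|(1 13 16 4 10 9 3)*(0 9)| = |(0 9 3 1 13 16 4 10)| = 8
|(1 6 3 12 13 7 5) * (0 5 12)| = 15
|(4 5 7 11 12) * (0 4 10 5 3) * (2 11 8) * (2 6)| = 24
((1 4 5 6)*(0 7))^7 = (0 7)(1 6 5 4) = [7, 6, 2, 3, 1, 4, 5, 0]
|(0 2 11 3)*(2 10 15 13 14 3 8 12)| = |(0 10 15 13 14 3)(2 11 8 12)| = 12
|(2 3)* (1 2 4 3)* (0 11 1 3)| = 6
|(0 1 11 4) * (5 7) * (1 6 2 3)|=|(0 6 2 3 1 11 4)(5 7)|=14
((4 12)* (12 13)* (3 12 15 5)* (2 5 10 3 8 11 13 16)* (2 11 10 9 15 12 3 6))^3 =[0, 1, 10, 3, 13, 6, 8, 7, 2, 15, 5, 4, 11, 16, 14, 9, 12] =(2 10 5 6 8)(4 13 16 12 11)(9 15)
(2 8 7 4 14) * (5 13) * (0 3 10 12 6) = (0 3 10 12 6)(2 8 7 4 14)(5 13) = [3, 1, 8, 10, 14, 13, 0, 4, 7, 9, 12, 11, 6, 5, 2]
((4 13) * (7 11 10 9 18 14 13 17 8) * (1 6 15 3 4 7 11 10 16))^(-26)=(1 6 15 3 4 17 8 11 16)(7 14 9)(10 13 18)=[0, 6, 2, 4, 17, 5, 15, 14, 11, 7, 13, 16, 12, 18, 9, 3, 1, 8, 10]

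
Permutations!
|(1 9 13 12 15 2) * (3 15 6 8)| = 9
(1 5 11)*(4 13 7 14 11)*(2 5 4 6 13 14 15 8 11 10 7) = (1 4 14 10 7 15 8 11)(2 5 6 13) = [0, 4, 5, 3, 14, 6, 13, 15, 11, 9, 7, 1, 12, 2, 10, 8]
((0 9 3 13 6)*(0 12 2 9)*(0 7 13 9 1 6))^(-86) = (0 7 13)(1 12)(2 6) = [7, 12, 6, 3, 4, 5, 2, 13, 8, 9, 10, 11, 1, 0]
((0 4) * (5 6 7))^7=(0 4)(5 6 7)=[4, 1, 2, 3, 0, 6, 7, 5]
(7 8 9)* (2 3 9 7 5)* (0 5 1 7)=(0 5 2 3 9 1 7 8)=[5, 7, 3, 9, 4, 2, 6, 8, 0, 1]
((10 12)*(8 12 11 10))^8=(12)=[0, 1, 2, 3, 4, 5, 6, 7, 8, 9, 10, 11, 12]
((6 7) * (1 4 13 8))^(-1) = [0, 8, 2, 3, 1, 5, 7, 6, 13, 9, 10, 11, 12, 4] = (1 8 13 4)(6 7)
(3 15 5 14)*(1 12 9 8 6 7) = (1 12 9 8 6 7)(3 15 5 14) = [0, 12, 2, 15, 4, 14, 7, 1, 6, 8, 10, 11, 9, 13, 3, 5]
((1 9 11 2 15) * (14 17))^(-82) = [0, 2, 9, 3, 4, 5, 6, 7, 8, 15, 10, 1, 12, 13, 14, 11, 16, 17] = (17)(1 2 9 15 11)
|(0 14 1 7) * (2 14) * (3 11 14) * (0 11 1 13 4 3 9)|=|(0 2 9)(1 7 11 14 13 4 3)|=21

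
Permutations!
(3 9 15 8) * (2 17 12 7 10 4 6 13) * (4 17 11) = [0, 1, 11, 9, 6, 5, 13, 10, 3, 15, 17, 4, 7, 2, 14, 8, 16, 12] = (2 11 4 6 13)(3 9 15 8)(7 10 17 12)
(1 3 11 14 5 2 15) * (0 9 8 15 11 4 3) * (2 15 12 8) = (0 9 2 11 14 5 15 1)(3 4)(8 12) = [9, 0, 11, 4, 3, 15, 6, 7, 12, 2, 10, 14, 8, 13, 5, 1]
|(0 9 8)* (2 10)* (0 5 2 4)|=7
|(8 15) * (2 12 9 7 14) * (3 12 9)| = |(2 9 7 14)(3 12)(8 15)| = 4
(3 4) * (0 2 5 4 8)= (0 2 5 4 3 8)= [2, 1, 5, 8, 3, 4, 6, 7, 0]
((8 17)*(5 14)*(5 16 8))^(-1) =(5 17 8 16 14) =[0, 1, 2, 3, 4, 17, 6, 7, 16, 9, 10, 11, 12, 13, 5, 15, 14, 8]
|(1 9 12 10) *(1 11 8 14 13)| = 8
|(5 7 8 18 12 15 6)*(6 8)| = |(5 7 6)(8 18 12 15)| = 12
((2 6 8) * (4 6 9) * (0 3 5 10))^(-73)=[10, 1, 4, 0, 8, 3, 2, 7, 9, 6, 5]=(0 10 5 3)(2 4 8 9 6)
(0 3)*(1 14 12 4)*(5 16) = (0 3)(1 14 12 4)(5 16) = [3, 14, 2, 0, 1, 16, 6, 7, 8, 9, 10, 11, 4, 13, 12, 15, 5]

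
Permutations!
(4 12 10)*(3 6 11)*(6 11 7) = (3 11)(4 12 10)(6 7) = [0, 1, 2, 11, 12, 5, 7, 6, 8, 9, 4, 3, 10]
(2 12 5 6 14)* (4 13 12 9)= [0, 1, 9, 3, 13, 6, 14, 7, 8, 4, 10, 11, 5, 12, 2]= (2 9 4 13 12 5 6 14)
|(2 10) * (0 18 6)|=6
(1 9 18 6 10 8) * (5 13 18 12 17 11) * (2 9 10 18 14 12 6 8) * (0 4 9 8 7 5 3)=[4, 10, 8, 0, 9, 13, 18, 5, 1, 6, 2, 3, 17, 14, 12, 15, 16, 11, 7]=(0 4 9 6 18 7 5 13 14 12 17 11 3)(1 10 2 8)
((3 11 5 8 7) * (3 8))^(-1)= (3 5 11)(7 8)= [0, 1, 2, 5, 4, 11, 6, 8, 7, 9, 10, 3]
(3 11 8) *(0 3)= (0 3 11 8)= [3, 1, 2, 11, 4, 5, 6, 7, 0, 9, 10, 8]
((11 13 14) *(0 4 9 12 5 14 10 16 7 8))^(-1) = (0 8 7 16 10 13 11 14 5 12 9 4) = [8, 1, 2, 3, 0, 12, 6, 16, 7, 4, 13, 14, 9, 11, 5, 15, 10]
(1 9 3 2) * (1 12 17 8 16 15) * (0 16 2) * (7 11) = (0 16 15 1 9 3)(2 12 17 8)(7 11) = [16, 9, 12, 0, 4, 5, 6, 11, 2, 3, 10, 7, 17, 13, 14, 1, 15, 8]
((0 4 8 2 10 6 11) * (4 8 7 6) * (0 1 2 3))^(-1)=(0 3 8)(1 11 6 7 4 10 2)=[3, 11, 1, 8, 10, 5, 7, 4, 0, 9, 2, 6]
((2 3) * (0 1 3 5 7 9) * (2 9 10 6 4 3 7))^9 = (0 1 7 10 6 4 3 9)(2 5) = [1, 7, 5, 9, 3, 2, 4, 10, 8, 0, 6]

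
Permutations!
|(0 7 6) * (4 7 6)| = 2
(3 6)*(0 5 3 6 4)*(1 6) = (0 5 3 4)(1 6) = [5, 6, 2, 4, 0, 3, 1]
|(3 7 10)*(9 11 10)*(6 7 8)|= |(3 8 6 7 9 11 10)|= 7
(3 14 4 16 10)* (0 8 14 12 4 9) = (0 8 14 9)(3 12 4 16 10) = [8, 1, 2, 12, 16, 5, 6, 7, 14, 0, 3, 11, 4, 13, 9, 15, 10]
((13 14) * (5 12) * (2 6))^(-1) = (2 6)(5 12)(13 14) = [0, 1, 6, 3, 4, 12, 2, 7, 8, 9, 10, 11, 5, 14, 13]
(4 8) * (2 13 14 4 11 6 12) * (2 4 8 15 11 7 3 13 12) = (2 12 4 15 11 6)(3 13 14 8 7) = [0, 1, 12, 13, 15, 5, 2, 3, 7, 9, 10, 6, 4, 14, 8, 11]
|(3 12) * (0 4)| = 2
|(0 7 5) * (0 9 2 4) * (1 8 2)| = 8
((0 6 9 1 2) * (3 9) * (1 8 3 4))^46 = (0 6 4 1 2)(3 9 8) = [6, 2, 0, 9, 1, 5, 4, 7, 3, 8]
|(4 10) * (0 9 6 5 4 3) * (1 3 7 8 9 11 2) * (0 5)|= |(0 11 2 1 3 5 4 10 7 8 9 6)|= 12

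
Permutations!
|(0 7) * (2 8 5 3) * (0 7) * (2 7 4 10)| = 7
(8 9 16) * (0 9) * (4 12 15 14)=[9, 1, 2, 3, 12, 5, 6, 7, 0, 16, 10, 11, 15, 13, 4, 14, 8]=(0 9 16 8)(4 12 15 14)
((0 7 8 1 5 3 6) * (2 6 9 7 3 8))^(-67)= (0 6 2 7 9 3)(1 8 5)= [6, 8, 7, 0, 4, 1, 2, 9, 5, 3]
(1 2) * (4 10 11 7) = (1 2)(4 10 11 7) = [0, 2, 1, 3, 10, 5, 6, 4, 8, 9, 11, 7]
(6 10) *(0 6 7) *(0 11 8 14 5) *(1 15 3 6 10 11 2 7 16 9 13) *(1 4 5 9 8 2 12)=[10, 15, 7, 6, 5, 0, 11, 12, 14, 13, 16, 2, 1, 4, 9, 3, 8]=(0 10 16 8 14 9 13 4 5)(1 15 3 6 11 2 7 12)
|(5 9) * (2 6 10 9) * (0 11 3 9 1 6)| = 6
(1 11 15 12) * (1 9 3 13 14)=(1 11 15 12 9 3 13 14)=[0, 11, 2, 13, 4, 5, 6, 7, 8, 3, 10, 15, 9, 14, 1, 12]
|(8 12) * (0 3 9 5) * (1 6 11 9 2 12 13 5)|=28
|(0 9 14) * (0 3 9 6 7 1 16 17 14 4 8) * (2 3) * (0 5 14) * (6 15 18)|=|(0 15 18 6 7 1 16 17)(2 3 9 4 8 5 14)|=56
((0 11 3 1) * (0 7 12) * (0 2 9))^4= (0 7)(1 9)(2 3)(11 12)= [7, 9, 3, 2, 4, 5, 6, 0, 8, 1, 10, 12, 11]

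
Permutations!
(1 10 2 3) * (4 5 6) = (1 10 2 3)(4 5 6) = [0, 10, 3, 1, 5, 6, 4, 7, 8, 9, 2]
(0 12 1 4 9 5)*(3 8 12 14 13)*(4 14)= [4, 14, 2, 8, 9, 0, 6, 7, 12, 5, 10, 11, 1, 3, 13]= (0 4 9 5)(1 14 13 3 8 12)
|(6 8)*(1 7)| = |(1 7)(6 8)| = 2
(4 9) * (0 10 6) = (0 10 6)(4 9) = [10, 1, 2, 3, 9, 5, 0, 7, 8, 4, 6]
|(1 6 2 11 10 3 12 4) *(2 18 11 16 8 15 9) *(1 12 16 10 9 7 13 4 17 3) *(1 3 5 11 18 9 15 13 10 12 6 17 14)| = 17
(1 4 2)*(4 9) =(1 9 4 2) =[0, 9, 1, 3, 2, 5, 6, 7, 8, 4]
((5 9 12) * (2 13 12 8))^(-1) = (2 8 9 5 12 13) = [0, 1, 8, 3, 4, 12, 6, 7, 9, 5, 10, 11, 13, 2]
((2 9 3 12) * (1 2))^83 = (1 3 2 12 9) = [0, 3, 12, 2, 4, 5, 6, 7, 8, 1, 10, 11, 9]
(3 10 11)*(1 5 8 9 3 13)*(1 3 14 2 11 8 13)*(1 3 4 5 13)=(1 13 4 5)(2 11 3 10 8 9 14)=[0, 13, 11, 10, 5, 1, 6, 7, 9, 14, 8, 3, 12, 4, 2]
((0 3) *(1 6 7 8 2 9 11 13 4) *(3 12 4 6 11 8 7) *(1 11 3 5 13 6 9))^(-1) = [3, 2, 8, 1, 12, 6, 11, 7, 9, 13, 10, 4, 0, 5] = (0 3 1 2 8 9 13 5 6 11 4 12)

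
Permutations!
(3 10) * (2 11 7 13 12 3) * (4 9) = (2 11 7 13 12 3 10)(4 9) = [0, 1, 11, 10, 9, 5, 6, 13, 8, 4, 2, 7, 3, 12]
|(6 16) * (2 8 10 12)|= 4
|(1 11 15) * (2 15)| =|(1 11 2 15)| =4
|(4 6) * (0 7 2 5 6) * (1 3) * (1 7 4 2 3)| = |(0 4)(2 5 6)(3 7)| = 6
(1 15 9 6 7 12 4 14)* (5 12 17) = (1 15 9 6 7 17 5 12 4 14) = [0, 15, 2, 3, 14, 12, 7, 17, 8, 6, 10, 11, 4, 13, 1, 9, 16, 5]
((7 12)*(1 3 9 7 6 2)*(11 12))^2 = (1 9 11 6)(2 3 7 12) = [0, 9, 3, 7, 4, 5, 1, 12, 8, 11, 10, 6, 2]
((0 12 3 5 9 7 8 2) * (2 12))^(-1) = (0 2)(3 12 8 7 9 5) = [2, 1, 0, 12, 4, 3, 6, 9, 7, 5, 10, 11, 8]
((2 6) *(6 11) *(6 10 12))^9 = (2 6 12 10 11) = [0, 1, 6, 3, 4, 5, 12, 7, 8, 9, 11, 2, 10]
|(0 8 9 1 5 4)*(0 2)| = 7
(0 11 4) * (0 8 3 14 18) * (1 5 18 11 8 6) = (0 8 3 14 11 4 6 1 5 18) = [8, 5, 2, 14, 6, 18, 1, 7, 3, 9, 10, 4, 12, 13, 11, 15, 16, 17, 0]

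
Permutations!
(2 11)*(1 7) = (1 7)(2 11) = [0, 7, 11, 3, 4, 5, 6, 1, 8, 9, 10, 2]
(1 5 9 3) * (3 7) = (1 5 9 7 3) = [0, 5, 2, 1, 4, 9, 6, 3, 8, 7]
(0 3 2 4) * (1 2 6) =(0 3 6 1 2 4) =[3, 2, 4, 6, 0, 5, 1]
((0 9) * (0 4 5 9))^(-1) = (4 9 5) = [0, 1, 2, 3, 9, 4, 6, 7, 8, 5]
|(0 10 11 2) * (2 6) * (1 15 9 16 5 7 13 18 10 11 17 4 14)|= 12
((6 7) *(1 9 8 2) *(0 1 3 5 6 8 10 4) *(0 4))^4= [0, 1, 7, 8, 4, 2, 3, 5, 6, 9, 10]= (10)(2 7 5)(3 8 6)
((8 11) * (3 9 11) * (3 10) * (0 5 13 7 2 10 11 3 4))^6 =(0 4 10 2 7 13 5) =[4, 1, 7, 3, 10, 0, 6, 13, 8, 9, 2, 11, 12, 5]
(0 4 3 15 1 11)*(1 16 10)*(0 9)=(0 4 3 15 16 10 1 11 9)=[4, 11, 2, 15, 3, 5, 6, 7, 8, 0, 1, 9, 12, 13, 14, 16, 10]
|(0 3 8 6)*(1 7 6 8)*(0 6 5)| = 5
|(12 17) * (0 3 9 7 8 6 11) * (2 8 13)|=|(0 3 9 7 13 2 8 6 11)(12 17)|=18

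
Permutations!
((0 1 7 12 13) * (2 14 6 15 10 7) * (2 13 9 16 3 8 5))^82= (0 1 13)(2 8 16 12 10 6)(3 9 7 15 14 5)= [1, 13, 8, 9, 4, 3, 2, 15, 16, 7, 6, 11, 10, 0, 5, 14, 12]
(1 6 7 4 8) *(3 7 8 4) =[0, 6, 2, 7, 4, 5, 8, 3, 1] =(1 6 8)(3 7)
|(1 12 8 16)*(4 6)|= 4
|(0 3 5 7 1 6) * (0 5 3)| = |(1 6 5 7)| = 4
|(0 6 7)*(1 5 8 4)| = |(0 6 7)(1 5 8 4)| = 12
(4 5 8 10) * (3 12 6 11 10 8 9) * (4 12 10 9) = (3 10 12 6 11 9)(4 5) = [0, 1, 2, 10, 5, 4, 11, 7, 8, 3, 12, 9, 6]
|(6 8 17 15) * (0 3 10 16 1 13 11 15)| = |(0 3 10 16 1 13 11 15 6 8 17)| = 11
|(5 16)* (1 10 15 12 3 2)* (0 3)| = |(0 3 2 1 10 15 12)(5 16)| = 14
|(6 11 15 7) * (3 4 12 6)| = |(3 4 12 6 11 15 7)| = 7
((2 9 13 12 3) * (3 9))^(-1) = (2 3)(9 12 13) = [0, 1, 3, 2, 4, 5, 6, 7, 8, 12, 10, 11, 13, 9]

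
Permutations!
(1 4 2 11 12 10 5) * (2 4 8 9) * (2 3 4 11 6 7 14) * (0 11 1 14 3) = (0 11 12 10 5 14 2 6 7 3 4 1 8 9) = [11, 8, 6, 4, 1, 14, 7, 3, 9, 0, 5, 12, 10, 13, 2]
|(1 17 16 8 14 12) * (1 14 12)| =6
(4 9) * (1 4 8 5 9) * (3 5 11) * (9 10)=[0, 4, 2, 5, 1, 10, 6, 7, 11, 8, 9, 3]=(1 4)(3 5 10 9 8 11)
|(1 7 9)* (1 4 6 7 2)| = 4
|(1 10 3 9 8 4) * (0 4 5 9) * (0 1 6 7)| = 12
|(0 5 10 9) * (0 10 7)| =|(0 5 7)(9 10)| =6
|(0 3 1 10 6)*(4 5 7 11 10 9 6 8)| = |(0 3 1 9 6)(4 5 7 11 10 8)| = 30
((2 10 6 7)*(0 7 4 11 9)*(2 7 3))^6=(0 11 6 2)(3 9 4 10)=[11, 1, 0, 9, 10, 5, 2, 7, 8, 4, 3, 6]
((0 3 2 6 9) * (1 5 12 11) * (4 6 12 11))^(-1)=(0 9 6 4 12 2 3)(1 11 5)=[9, 11, 3, 0, 12, 1, 4, 7, 8, 6, 10, 5, 2]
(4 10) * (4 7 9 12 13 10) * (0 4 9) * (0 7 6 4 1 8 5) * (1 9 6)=(0 9 12 13 10 1 8 5)(4 6)=[9, 8, 2, 3, 6, 0, 4, 7, 5, 12, 1, 11, 13, 10]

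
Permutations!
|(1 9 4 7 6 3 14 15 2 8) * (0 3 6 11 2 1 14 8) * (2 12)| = |(0 3 8 14 15 1 9 4 7 11 12 2)| = 12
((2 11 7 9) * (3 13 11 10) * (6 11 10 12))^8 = (2 6 7)(3 10 13)(9 12 11) = [0, 1, 6, 10, 4, 5, 7, 2, 8, 12, 13, 9, 11, 3]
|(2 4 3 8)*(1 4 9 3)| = |(1 4)(2 9 3 8)| = 4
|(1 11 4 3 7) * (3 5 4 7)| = 6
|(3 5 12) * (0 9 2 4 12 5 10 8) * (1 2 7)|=10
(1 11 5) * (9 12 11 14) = (1 14 9 12 11 5) = [0, 14, 2, 3, 4, 1, 6, 7, 8, 12, 10, 5, 11, 13, 9]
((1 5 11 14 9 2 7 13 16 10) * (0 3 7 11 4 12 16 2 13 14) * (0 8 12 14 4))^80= (0 9 12)(1 4 11)(2 10 7)(3 13 16)(5 14 8)= [9, 4, 10, 13, 11, 14, 6, 2, 5, 12, 7, 1, 0, 16, 8, 15, 3]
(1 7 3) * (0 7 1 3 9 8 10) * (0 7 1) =[1, 0, 2, 3, 4, 5, 6, 9, 10, 8, 7] =(0 1)(7 9 8 10)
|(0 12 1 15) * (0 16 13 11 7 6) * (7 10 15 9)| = 30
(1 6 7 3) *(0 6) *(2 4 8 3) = [6, 0, 4, 1, 8, 5, 7, 2, 3] = (0 6 7 2 4 8 3 1)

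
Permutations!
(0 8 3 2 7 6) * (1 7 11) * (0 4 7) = (0 8 3 2 11 1)(4 7 6) = [8, 0, 11, 2, 7, 5, 4, 6, 3, 9, 10, 1]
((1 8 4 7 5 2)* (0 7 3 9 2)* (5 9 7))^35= [5, 1, 2, 3, 4, 0, 6, 7, 8, 9]= (9)(0 5)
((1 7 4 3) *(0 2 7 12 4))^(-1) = [7, 3, 0, 4, 12, 5, 6, 2, 8, 9, 10, 11, 1] = (0 7 2)(1 3 4 12)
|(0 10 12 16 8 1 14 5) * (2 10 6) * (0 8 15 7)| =|(0 6 2 10 12 16 15 7)(1 14 5 8)| =8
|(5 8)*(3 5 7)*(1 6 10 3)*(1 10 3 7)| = 10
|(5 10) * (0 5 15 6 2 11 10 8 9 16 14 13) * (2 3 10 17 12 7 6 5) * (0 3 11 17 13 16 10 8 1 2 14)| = |(0 14 16)(1 2 17 12 7 6 11 13 3 8 9 10 15 5)| = 42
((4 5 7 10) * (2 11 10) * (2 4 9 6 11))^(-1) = (4 7 5)(6 9 10 11) = [0, 1, 2, 3, 7, 4, 9, 5, 8, 10, 11, 6]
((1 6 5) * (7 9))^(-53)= (1 6 5)(7 9)= [0, 6, 2, 3, 4, 1, 5, 9, 8, 7]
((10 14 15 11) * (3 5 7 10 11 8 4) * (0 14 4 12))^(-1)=(0 12 8 15 14)(3 4 10 7 5)=[12, 1, 2, 4, 10, 3, 6, 5, 15, 9, 7, 11, 8, 13, 0, 14]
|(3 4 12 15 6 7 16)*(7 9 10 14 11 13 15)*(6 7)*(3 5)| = 13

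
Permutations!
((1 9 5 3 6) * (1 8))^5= (1 8 6 3 5 9)= [0, 8, 2, 5, 4, 9, 3, 7, 6, 1]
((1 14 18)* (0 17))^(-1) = (0 17)(1 18 14) = [17, 18, 2, 3, 4, 5, 6, 7, 8, 9, 10, 11, 12, 13, 1, 15, 16, 0, 14]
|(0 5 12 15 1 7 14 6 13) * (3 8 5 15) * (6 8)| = |(0 15 1 7 14 8 5 12 3 6 13)| = 11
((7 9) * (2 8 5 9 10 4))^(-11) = (2 9 4 5 10 8 7) = [0, 1, 9, 3, 5, 10, 6, 2, 7, 4, 8]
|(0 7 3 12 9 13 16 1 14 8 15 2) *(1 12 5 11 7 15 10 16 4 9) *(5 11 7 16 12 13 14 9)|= |(0 15 2)(1 9 14 8 10 12)(3 11 16 13 4 5 7)|= 42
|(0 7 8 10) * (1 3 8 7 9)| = 6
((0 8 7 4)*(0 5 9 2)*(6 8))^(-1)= (0 2 9 5 4 7 8 6)= [2, 1, 9, 3, 7, 4, 0, 8, 6, 5]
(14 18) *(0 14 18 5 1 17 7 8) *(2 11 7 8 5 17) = [14, 2, 11, 3, 4, 1, 6, 5, 0, 9, 10, 7, 12, 13, 17, 15, 16, 8, 18] = (18)(0 14 17 8)(1 2 11 7 5)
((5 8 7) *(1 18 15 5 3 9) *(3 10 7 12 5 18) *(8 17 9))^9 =(1 8 5 9 3 12 17)(7 10)(15 18) =[0, 8, 2, 12, 4, 9, 6, 10, 5, 3, 7, 11, 17, 13, 14, 18, 16, 1, 15]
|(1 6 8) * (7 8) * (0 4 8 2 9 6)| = |(0 4 8 1)(2 9 6 7)| = 4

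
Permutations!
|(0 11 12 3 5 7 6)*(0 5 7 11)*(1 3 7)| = |(1 3)(5 11 12 7 6)| = 10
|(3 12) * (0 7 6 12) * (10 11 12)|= 7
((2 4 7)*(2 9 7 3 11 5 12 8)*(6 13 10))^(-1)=(2 8 12 5 11 3 4)(6 10 13)(7 9)=[0, 1, 8, 4, 2, 11, 10, 9, 12, 7, 13, 3, 5, 6]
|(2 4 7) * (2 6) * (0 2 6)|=|(0 2 4 7)|=4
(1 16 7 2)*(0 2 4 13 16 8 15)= (0 2 1 8 15)(4 13 16 7)= [2, 8, 1, 3, 13, 5, 6, 4, 15, 9, 10, 11, 12, 16, 14, 0, 7]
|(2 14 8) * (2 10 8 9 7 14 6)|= |(2 6)(7 14 9)(8 10)|= 6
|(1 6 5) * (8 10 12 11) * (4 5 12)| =|(1 6 12 11 8 10 4 5)| =8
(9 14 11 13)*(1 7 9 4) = (1 7 9 14 11 13 4) = [0, 7, 2, 3, 1, 5, 6, 9, 8, 14, 10, 13, 12, 4, 11]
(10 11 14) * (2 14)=[0, 1, 14, 3, 4, 5, 6, 7, 8, 9, 11, 2, 12, 13, 10]=(2 14 10 11)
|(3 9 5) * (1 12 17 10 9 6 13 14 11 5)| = 30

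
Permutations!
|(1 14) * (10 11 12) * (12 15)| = 4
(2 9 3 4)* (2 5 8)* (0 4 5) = (0 4)(2 9 3 5 8) = [4, 1, 9, 5, 0, 8, 6, 7, 2, 3]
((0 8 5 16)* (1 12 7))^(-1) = (0 16 5 8)(1 7 12) = [16, 7, 2, 3, 4, 8, 6, 12, 0, 9, 10, 11, 1, 13, 14, 15, 5]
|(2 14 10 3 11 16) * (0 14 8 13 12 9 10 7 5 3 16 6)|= |(0 14 7 5 3 11 6)(2 8 13 12 9 10 16)|= 7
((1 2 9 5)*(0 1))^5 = (9) = [0, 1, 2, 3, 4, 5, 6, 7, 8, 9]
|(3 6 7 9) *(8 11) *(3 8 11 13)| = 6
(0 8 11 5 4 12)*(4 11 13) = (0 8 13 4 12)(5 11) = [8, 1, 2, 3, 12, 11, 6, 7, 13, 9, 10, 5, 0, 4]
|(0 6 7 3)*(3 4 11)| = |(0 6 7 4 11 3)| = 6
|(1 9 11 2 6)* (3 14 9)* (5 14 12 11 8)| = 12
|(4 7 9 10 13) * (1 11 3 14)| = |(1 11 3 14)(4 7 9 10 13)| = 20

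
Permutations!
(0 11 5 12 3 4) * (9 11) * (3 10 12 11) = (0 9 3 4)(5 11)(10 12) = [9, 1, 2, 4, 0, 11, 6, 7, 8, 3, 12, 5, 10]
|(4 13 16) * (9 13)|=4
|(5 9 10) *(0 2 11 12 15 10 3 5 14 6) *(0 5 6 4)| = 8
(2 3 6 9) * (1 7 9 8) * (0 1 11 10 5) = (0 1 7 9 2 3 6 8 11 10 5) = [1, 7, 3, 6, 4, 0, 8, 9, 11, 2, 5, 10]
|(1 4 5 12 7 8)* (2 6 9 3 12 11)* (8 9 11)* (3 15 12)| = |(1 4 5 8)(2 6 11)(7 9 15 12)| = 12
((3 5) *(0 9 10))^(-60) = (10) = [0, 1, 2, 3, 4, 5, 6, 7, 8, 9, 10]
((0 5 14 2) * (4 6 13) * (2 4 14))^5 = (0 2 5)(4 6 13 14) = [2, 1, 5, 3, 6, 0, 13, 7, 8, 9, 10, 11, 12, 14, 4]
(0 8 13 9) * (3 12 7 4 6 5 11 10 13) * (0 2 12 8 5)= (0 5 11 10 13 9 2 12 7 4 6)(3 8)= [5, 1, 12, 8, 6, 11, 0, 4, 3, 2, 13, 10, 7, 9]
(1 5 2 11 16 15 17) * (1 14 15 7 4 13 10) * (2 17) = [0, 5, 11, 3, 13, 17, 6, 4, 8, 9, 1, 16, 12, 10, 15, 2, 7, 14] = (1 5 17 14 15 2 11 16 7 4 13 10)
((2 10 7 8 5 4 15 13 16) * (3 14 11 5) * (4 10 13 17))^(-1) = (2 16 13)(3 8 7 10 5 11 14)(4 17 15) = [0, 1, 16, 8, 17, 11, 6, 10, 7, 9, 5, 14, 12, 2, 3, 4, 13, 15]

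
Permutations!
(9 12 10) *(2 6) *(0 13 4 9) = [13, 1, 6, 3, 9, 5, 2, 7, 8, 12, 0, 11, 10, 4] = (0 13 4 9 12 10)(2 6)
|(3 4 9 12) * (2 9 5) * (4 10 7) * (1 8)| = 8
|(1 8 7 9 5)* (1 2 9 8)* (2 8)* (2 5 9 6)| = |(9)(2 6)(5 8 7)| = 6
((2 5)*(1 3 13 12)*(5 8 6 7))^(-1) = [0, 12, 5, 1, 4, 7, 8, 6, 2, 9, 10, 11, 13, 3] = (1 12 13 3)(2 5 7 6 8)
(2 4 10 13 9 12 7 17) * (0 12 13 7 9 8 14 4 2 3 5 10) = (0 12 9 13 8 14 4)(3 5 10 7 17) = [12, 1, 2, 5, 0, 10, 6, 17, 14, 13, 7, 11, 9, 8, 4, 15, 16, 3]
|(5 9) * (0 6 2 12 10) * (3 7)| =10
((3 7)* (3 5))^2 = (3 5 7) = [0, 1, 2, 5, 4, 7, 6, 3]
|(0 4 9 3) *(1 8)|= |(0 4 9 3)(1 8)|= 4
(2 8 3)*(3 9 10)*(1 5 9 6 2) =(1 5 9 10 3)(2 8 6) =[0, 5, 8, 1, 4, 9, 2, 7, 6, 10, 3]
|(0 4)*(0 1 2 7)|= |(0 4 1 2 7)|= 5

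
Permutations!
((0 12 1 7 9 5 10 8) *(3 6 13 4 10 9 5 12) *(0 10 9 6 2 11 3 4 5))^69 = [12, 4, 2, 3, 1, 5, 6, 9, 10, 7, 8, 11, 0, 13] = (13)(0 12)(1 4)(7 9)(8 10)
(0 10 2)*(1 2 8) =(0 10 8 1 2) =[10, 2, 0, 3, 4, 5, 6, 7, 1, 9, 8]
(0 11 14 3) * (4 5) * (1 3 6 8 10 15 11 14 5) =(0 14 6 8 10 15 11 5 4 1 3) =[14, 3, 2, 0, 1, 4, 8, 7, 10, 9, 15, 5, 12, 13, 6, 11]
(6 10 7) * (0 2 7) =(0 2 7 6 10) =[2, 1, 7, 3, 4, 5, 10, 6, 8, 9, 0]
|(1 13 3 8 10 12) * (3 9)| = 7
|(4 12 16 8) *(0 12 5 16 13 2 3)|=|(0 12 13 2 3)(4 5 16 8)|=20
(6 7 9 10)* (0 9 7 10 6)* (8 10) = (0 9 6 8 10) = [9, 1, 2, 3, 4, 5, 8, 7, 10, 6, 0]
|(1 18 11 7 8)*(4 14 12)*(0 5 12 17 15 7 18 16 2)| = 12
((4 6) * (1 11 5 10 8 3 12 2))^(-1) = (1 2 12 3 8 10 5 11)(4 6) = [0, 2, 12, 8, 6, 11, 4, 7, 10, 9, 5, 1, 3]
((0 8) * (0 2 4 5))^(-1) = (0 5 4 2 8) = [5, 1, 8, 3, 2, 4, 6, 7, 0]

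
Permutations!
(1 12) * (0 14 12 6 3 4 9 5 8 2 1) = [14, 6, 1, 4, 9, 8, 3, 7, 2, 5, 10, 11, 0, 13, 12] = (0 14 12)(1 6 3 4 9 5 8 2)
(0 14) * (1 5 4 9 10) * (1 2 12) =(0 14)(1 5 4 9 10 2 12) =[14, 5, 12, 3, 9, 4, 6, 7, 8, 10, 2, 11, 1, 13, 0]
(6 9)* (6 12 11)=(6 9 12 11)=[0, 1, 2, 3, 4, 5, 9, 7, 8, 12, 10, 6, 11]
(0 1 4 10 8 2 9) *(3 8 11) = [1, 4, 9, 8, 10, 5, 6, 7, 2, 0, 11, 3] = (0 1 4 10 11 3 8 2 9)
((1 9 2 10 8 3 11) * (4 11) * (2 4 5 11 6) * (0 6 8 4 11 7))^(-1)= (0 7 5 3 8 4 10 2 6)(1 11 9)= [7, 11, 6, 8, 10, 3, 0, 5, 4, 1, 2, 9]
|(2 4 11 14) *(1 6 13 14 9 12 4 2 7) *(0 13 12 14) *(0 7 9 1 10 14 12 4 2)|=8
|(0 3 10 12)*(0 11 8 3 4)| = |(0 4)(3 10 12 11 8)| = 10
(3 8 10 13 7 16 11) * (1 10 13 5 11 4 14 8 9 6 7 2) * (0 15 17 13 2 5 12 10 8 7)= (0 15 17 13 5 11 3 9 6)(1 8 2)(4 14 7 16)(10 12)= [15, 8, 1, 9, 14, 11, 0, 16, 2, 6, 12, 3, 10, 5, 7, 17, 4, 13]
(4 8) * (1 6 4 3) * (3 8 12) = (1 6 4 12 3) = [0, 6, 2, 1, 12, 5, 4, 7, 8, 9, 10, 11, 3]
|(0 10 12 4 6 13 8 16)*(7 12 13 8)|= |(0 10 13 7 12 4 6 8 16)|= 9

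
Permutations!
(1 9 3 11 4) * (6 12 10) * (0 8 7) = (0 8 7)(1 9 3 11 4)(6 12 10) = [8, 9, 2, 11, 1, 5, 12, 0, 7, 3, 6, 4, 10]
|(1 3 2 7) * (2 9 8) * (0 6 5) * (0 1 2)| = |(0 6 5 1 3 9 8)(2 7)| = 14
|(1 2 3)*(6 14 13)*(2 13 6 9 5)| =6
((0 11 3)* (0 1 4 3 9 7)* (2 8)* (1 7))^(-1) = [7, 9, 8, 4, 1, 5, 6, 3, 2, 11, 10, 0] = (0 7 3 4 1 9 11)(2 8)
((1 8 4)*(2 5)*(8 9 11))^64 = [0, 4, 2, 3, 8, 5, 6, 7, 11, 1, 10, 9] = (1 4 8 11 9)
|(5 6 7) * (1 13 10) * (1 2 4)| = 15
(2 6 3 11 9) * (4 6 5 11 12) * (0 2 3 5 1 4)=(0 2 1 4 6 5 11 9 3 12)=[2, 4, 1, 12, 6, 11, 5, 7, 8, 3, 10, 9, 0]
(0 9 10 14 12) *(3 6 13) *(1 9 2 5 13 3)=(0 2 5 13 1 9 10 14 12)(3 6)=[2, 9, 5, 6, 4, 13, 3, 7, 8, 10, 14, 11, 0, 1, 12]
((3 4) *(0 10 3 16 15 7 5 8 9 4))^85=(0 10 3)(4 16 15 7 5 8 9)=[10, 1, 2, 0, 16, 8, 6, 5, 9, 4, 3, 11, 12, 13, 14, 7, 15]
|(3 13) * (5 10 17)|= 6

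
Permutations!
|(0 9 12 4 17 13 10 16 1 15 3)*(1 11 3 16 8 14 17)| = 45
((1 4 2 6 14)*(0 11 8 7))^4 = [0, 14, 4, 3, 1, 5, 2, 7, 8, 9, 10, 11, 12, 13, 6] = (1 14 6 2 4)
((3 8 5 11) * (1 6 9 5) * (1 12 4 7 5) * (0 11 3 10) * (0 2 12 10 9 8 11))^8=(1 5 2)(3 12 6)(4 8 11)(7 10 9)=[0, 5, 1, 12, 8, 2, 3, 10, 11, 7, 9, 4, 6]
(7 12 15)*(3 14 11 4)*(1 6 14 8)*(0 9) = (0 9)(1 6 14 11 4 3 8)(7 12 15) = [9, 6, 2, 8, 3, 5, 14, 12, 1, 0, 10, 4, 15, 13, 11, 7]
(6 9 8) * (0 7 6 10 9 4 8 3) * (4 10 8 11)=(0 7 6 10 9 3)(4 11)=[7, 1, 2, 0, 11, 5, 10, 6, 8, 3, 9, 4]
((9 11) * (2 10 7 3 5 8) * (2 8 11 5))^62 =(2 7)(3 10)(5 9 11) =[0, 1, 7, 10, 4, 9, 6, 2, 8, 11, 3, 5]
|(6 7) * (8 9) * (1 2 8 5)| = 10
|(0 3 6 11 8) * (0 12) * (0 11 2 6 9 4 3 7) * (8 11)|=|(0 7)(2 6)(3 9 4)(8 12)|=6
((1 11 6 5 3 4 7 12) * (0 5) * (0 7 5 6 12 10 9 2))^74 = (0 7 9)(1 12 11)(2 6 10)(3 5 4) = [7, 12, 6, 5, 3, 4, 10, 9, 8, 0, 2, 1, 11]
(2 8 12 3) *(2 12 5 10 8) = (3 12)(5 10 8) = [0, 1, 2, 12, 4, 10, 6, 7, 5, 9, 8, 11, 3]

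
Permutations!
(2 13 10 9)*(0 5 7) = (0 5 7)(2 13 10 9) = [5, 1, 13, 3, 4, 7, 6, 0, 8, 2, 9, 11, 12, 10]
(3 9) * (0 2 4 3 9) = (9)(0 2 4 3) = [2, 1, 4, 0, 3, 5, 6, 7, 8, 9]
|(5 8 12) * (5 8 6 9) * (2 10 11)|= 6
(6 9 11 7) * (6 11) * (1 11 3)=(1 11 7 3)(6 9)=[0, 11, 2, 1, 4, 5, 9, 3, 8, 6, 10, 7]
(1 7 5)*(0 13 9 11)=(0 13 9 11)(1 7 5)=[13, 7, 2, 3, 4, 1, 6, 5, 8, 11, 10, 0, 12, 9]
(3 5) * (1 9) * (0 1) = (0 1 9)(3 5) = [1, 9, 2, 5, 4, 3, 6, 7, 8, 0]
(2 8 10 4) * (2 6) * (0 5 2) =(0 5 2 8 10 4 6) =[5, 1, 8, 3, 6, 2, 0, 7, 10, 9, 4]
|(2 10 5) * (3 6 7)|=|(2 10 5)(3 6 7)|=3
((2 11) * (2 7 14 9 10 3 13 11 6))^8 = (3 13 11 7 14 9 10) = [0, 1, 2, 13, 4, 5, 6, 14, 8, 10, 3, 7, 12, 11, 9]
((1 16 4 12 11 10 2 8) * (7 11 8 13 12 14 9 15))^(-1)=(1 8 12 13 2 10 11 7 15 9 14 4 16)=[0, 8, 10, 3, 16, 5, 6, 15, 12, 14, 11, 7, 13, 2, 4, 9, 1]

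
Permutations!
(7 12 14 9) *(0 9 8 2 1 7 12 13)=[9, 7, 1, 3, 4, 5, 6, 13, 2, 12, 10, 11, 14, 0, 8]=(0 9 12 14 8 2 1 7 13)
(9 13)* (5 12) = (5 12)(9 13) = [0, 1, 2, 3, 4, 12, 6, 7, 8, 13, 10, 11, 5, 9]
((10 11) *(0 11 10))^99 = (0 11) = [11, 1, 2, 3, 4, 5, 6, 7, 8, 9, 10, 0]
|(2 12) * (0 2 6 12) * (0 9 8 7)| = |(0 2 9 8 7)(6 12)| = 10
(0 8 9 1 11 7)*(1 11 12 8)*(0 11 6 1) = [0, 12, 2, 3, 4, 5, 1, 11, 9, 6, 10, 7, 8] = (1 12 8 9 6)(7 11)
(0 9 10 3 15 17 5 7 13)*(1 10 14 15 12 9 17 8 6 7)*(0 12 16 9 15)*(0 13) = (0 17 5 1 10 3 16 9 14 13 12 15 8 6 7) = [17, 10, 2, 16, 4, 1, 7, 0, 6, 14, 3, 11, 15, 12, 13, 8, 9, 5]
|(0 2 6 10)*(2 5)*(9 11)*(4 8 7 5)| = |(0 4 8 7 5 2 6 10)(9 11)| = 8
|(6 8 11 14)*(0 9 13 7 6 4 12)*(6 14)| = |(0 9 13 7 14 4 12)(6 8 11)| = 21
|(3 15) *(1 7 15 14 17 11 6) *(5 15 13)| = 10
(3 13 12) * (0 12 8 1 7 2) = (0 12 3 13 8 1 7 2) = [12, 7, 0, 13, 4, 5, 6, 2, 1, 9, 10, 11, 3, 8]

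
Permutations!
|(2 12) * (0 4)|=2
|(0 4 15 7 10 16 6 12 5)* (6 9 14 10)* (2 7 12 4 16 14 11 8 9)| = |(0 16 2 7 6 4 15 12 5)(8 9 11)(10 14)| = 18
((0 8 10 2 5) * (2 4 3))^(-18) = [4, 1, 8, 0, 5, 10, 6, 7, 3, 9, 2] = (0 4 5 10 2 8 3)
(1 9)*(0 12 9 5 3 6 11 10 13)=(0 12 9 1 5 3 6 11 10 13)=[12, 5, 2, 6, 4, 3, 11, 7, 8, 1, 13, 10, 9, 0]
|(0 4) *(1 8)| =2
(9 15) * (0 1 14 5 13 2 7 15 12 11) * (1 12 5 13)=(0 12 11)(1 14 13 2 7 15 9 5)=[12, 14, 7, 3, 4, 1, 6, 15, 8, 5, 10, 0, 11, 2, 13, 9]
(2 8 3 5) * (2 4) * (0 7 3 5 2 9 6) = (0 7 3 2 8 5 4 9 6) = [7, 1, 8, 2, 9, 4, 0, 3, 5, 6]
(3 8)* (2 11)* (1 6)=(1 6)(2 11)(3 8)=[0, 6, 11, 8, 4, 5, 1, 7, 3, 9, 10, 2]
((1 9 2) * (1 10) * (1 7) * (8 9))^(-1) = (1 7 10 2 9 8) = [0, 7, 9, 3, 4, 5, 6, 10, 1, 8, 2]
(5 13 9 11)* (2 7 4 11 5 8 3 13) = (2 7 4 11 8 3 13 9 5) = [0, 1, 7, 13, 11, 2, 6, 4, 3, 5, 10, 8, 12, 9]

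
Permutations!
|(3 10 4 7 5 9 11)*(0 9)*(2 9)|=|(0 2 9 11 3 10 4 7 5)|=9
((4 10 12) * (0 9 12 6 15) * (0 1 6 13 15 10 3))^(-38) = (0 12 3 9 4)(1 10 15 6 13) = [12, 10, 2, 9, 0, 5, 13, 7, 8, 4, 15, 11, 3, 1, 14, 6]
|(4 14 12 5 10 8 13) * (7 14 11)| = |(4 11 7 14 12 5 10 8 13)| = 9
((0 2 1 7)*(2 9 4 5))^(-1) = (0 7 1 2 5 4 9) = [7, 2, 5, 3, 9, 4, 6, 1, 8, 0]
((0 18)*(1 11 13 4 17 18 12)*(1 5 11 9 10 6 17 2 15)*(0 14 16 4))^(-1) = [13, 15, 4, 3, 16, 12, 10, 7, 8, 1, 9, 5, 0, 11, 18, 2, 14, 6, 17] = (0 13 11 5 12)(1 15 2 4 16 14 18 17 6 10 9)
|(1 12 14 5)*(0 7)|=|(0 7)(1 12 14 5)|=4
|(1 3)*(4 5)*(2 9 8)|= |(1 3)(2 9 8)(4 5)|= 6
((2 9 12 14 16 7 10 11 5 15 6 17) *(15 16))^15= [0, 1, 9, 3, 4, 5, 17, 7, 8, 12, 10, 11, 14, 13, 15, 6, 16, 2]= (2 9 12 14 15 6 17)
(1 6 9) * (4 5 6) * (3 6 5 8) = (1 4 8 3 6 9) = [0, 4, 2, 6, 8, 5, 9, 7, 3, 1]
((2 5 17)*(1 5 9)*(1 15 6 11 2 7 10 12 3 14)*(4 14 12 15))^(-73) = (1 14 4 9 2 11 6 15 10 7 17 5)(3 12) = [0, 14, 11, 12, 9, 1, 15, 17, 8, 2, 7, 6, 3, 13, 4, 10, 16, 5]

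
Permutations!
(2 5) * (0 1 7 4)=(0 1 7 4)(2 5)=[1, 7, 5, 3, 0, 2, 6, 4]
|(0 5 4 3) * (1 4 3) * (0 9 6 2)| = |(0 5 3 9 6 2)(1 4)| = 6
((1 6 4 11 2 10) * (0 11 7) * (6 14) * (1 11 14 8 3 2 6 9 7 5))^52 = [0, 4, 8, 1, 11, 6, 10, 7, 5, 9, 3, 2, 12, 13, 14] = (14)(1 4 11 2 8 5 6 10 3)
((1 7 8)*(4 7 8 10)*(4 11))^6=(4 10)(7 11)=[0, 1, 2, 3, 10, 5, 6, 11, 8, 9, 4, 7]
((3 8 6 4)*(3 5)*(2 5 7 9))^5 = (2 4 3 9 6 5 7 8) = [0, 1, 4, 9, 3, 7, 5, 8, 2, 6]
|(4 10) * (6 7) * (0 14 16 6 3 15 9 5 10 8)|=|(0 14 16 6 7 3 15 9 5 10 4 8)|=12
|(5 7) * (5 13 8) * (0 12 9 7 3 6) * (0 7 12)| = 6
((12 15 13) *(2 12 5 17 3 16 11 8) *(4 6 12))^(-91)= (2 13 11 12 3 4 5 8 15 16 6 17)= [0, 1, 13, 4, 5, 8, 17, 7, 15, 9, 10, 12, 3, 11, 14, 16, 6, 2]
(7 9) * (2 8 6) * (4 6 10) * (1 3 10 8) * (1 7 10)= (1 3)(2 7 9 10 4 6)= [0, 3, 7, 1, 6, 5, 2, 9, 8, 10, 4]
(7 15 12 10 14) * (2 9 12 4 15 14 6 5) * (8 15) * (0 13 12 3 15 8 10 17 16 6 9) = (0 13 12 17 16 6 5 2)(3 15 4 10 9)(7 14) = [13, 1, 0, 15, 10, 2, 5, 14, 8, 3, 9, 11, 17, 12, 7, 4, 6, 16]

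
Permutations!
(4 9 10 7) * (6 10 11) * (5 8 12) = [0, 1, 2, 3, 9, 8, 10, 4, 12, 11, 7, 6, 5] = (4 9 11 6 10 7)(5 8 12)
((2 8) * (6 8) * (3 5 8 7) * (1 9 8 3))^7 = (1 9 8 2 6 7)(3 5) = [0, 9, 6, 5, 4, 3, 7, 1, 2, 8]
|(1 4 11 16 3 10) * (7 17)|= 6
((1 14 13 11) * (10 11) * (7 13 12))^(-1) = (1 11 10 13 7 12 14) = [0, 11, 2, 3, 4, 5, 6, 12, 8, 9, 13, 10, 14, 7, 1]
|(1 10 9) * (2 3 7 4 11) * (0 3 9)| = 9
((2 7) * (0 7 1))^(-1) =(0 1 2 7) =[1, 2, 7, 3, 4, 5, 6, 0]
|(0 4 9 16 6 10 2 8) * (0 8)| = |(0 4 9 16 6 10 2)| = 7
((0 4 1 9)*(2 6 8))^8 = [0, 1, 8, 3, 4, 5, 2, 7, 6, 9] = (9)(2 8 6)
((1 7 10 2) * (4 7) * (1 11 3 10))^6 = [0, 1, 3, 2, 4, 5, 6, 7, 8, 9, 11, 10] = (2 3)(10 11)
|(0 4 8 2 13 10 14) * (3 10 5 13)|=|(0 4 8 2 3 10 14)(5 13)|=14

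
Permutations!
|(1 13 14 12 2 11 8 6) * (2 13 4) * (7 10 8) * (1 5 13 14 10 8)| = |(1 4 2 11 7 8 6 5 13 10)(12 14)| = 10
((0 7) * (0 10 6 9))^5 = [0, 1, 2, 3, 4, 5, 6, 7, 8, 9, 10] = (10)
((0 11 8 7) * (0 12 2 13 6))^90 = (0 8 12 13)(2 6 11 7) = [8, 1, 6, 3, 4, 5, 11, 2, 12, 9, 10, 7, 13, 0]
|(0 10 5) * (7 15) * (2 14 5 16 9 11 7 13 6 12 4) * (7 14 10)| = 14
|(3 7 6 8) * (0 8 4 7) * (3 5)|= |(0 8 5 3)(4 7 6)|= 12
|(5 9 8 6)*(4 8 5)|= 6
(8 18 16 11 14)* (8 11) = (8 18 16)(11 14) = [0, 1, 2, 3, 4, 5, 6, 7, 18, 9, 10, 14, 12, 13, 11, 15, 8, 17, 16]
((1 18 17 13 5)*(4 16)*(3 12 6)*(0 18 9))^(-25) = (0 13 9 17 1 18 5)(3 6 12)(4 16) = [13, 18, 2, 6, 16, 0, 12, 7, 8, 17, 10, 11, 3, 9, 14, 15, 4, 1, 5]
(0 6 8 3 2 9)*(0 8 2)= (0 6 2 9 8 3)= [6, 1, 9, 0, 4, 5, 2, 7, 3, 8]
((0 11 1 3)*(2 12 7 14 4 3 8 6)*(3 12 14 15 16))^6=(0 14 3 2 16 6 15 8 7 1 12 11 4)=[14, 12, 16, 2, 0, 5, 15, 1, 7, 9, 10, 4, 11, 13, 3, 8, 6]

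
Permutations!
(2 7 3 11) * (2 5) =[0, 1, 7, 11, 4, 2, 6, 3, 8, 9, 10, 5] =(2 7 3 11 5)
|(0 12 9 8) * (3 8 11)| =6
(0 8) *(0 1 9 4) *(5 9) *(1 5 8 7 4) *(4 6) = (0 7 6 4)(1 8 5 9) = [7, 8, 2, 3, 0, 9, 4, 6, 5, 1]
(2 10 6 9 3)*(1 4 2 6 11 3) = [0, 4, 10, 6, 2, 5, 9, 7, 8, 1, 11, 3] = (1 4 2 10 11 3 6 9)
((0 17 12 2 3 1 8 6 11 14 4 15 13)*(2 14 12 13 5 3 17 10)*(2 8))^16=(0 10 8 6 11 12 14 4 15 5 3 1 2 17 13)=[10, 2, 17, 1, 15, 3, 11, 7, 6, 9, 8, 12, 14, 0, 4, 5, 16, 13]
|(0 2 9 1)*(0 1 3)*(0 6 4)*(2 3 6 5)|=7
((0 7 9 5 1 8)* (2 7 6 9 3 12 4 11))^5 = (0 8 1 5 9 6)(2 11 4 12 3 7) = [8, 5, 11, 7, 12, 9, 0, 2, 1, 6, 10, 4, 3]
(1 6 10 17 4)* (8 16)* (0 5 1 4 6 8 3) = [5, 8, 2, 0, 4, 1, 10, 7, 16, 9, 17, 11, 12, 13, 14, 15, 3, 6] = (0 5 1 8 16 3)(6 10 17)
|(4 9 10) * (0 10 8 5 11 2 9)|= 15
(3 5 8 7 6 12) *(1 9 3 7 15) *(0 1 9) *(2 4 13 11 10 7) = [1, 0, 4, 5, 13, 8, 12, 6, 15, 3, 7, 10, 2, 11, 14, 9] = (0 1)(2 4 13 11 10 7 6 12)(3 5 8 15 9)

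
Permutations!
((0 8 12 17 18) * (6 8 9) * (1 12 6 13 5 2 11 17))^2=(0 13 2 17)(5 11 18 9)=[13, 1, 17, 3, 4, 11, 6, 7, 8, 5, 10, 18, 12, 2, 14, 15, 16, 0, 9]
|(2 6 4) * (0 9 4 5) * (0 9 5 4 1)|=|(0 5 9 1)(2 6 4)|=12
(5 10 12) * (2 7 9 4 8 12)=(2 7 9 4 8 12 5 10)=[0, 1, 7, 3, 8, 10, 6, 9, 12, 4, 2, 11, 5]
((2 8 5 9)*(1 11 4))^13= (1 11 4)(2 8 5 9)= [0, 11, 8, 3, 1, 9, 6, 7, 5, 2, 10, 4]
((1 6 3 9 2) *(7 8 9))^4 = (1 8 6 9 3 2 7) = [0, 8, 7, 2, 4, 5, 9, 1, 6, 3]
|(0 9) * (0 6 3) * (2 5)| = 4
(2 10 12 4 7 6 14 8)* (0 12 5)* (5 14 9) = [12, 1, 10, 3, 7, 0, 9, 6, 2, 5, 14, 11, 4, 13, 8] = (0 12 4 7 6 9 5)(2 10 14 8)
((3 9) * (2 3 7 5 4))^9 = (2 7)(3 5)(4 9) = [0, 1, 7, 5, 9, 3, 6, 2, 8, 4]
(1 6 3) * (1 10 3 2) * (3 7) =(1 6 2)(3 10 7) =[0, 6, 1, 10, 4, 5, 2, 3, 8, 9, 7]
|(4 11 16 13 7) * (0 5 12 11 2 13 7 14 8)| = |(0 5 12 11 16 7 4 2 13 14 8)| = 11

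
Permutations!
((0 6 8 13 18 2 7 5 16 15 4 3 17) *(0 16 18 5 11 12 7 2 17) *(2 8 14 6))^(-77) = (18)(6 14)(7 11 12) = [0, 1, 2, 3, 4, 5, 14, 11, 8, 9, 10, 12, 7, 13, 6, 15, 16, 17, 18]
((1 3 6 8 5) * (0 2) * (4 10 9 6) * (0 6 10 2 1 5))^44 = (10)(0 3 2 8 1 4 6) = [3, 4, 8, 2, 6, 5, 0, 7, 1, 9, 10]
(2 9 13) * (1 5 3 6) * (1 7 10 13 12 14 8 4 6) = (1 5 3)(2 9 12 14 8 4 6 7 10 13) = [0, 5, 9, 1, 6, 3, 7, 10, 4, 12, 13, 11, 14, 2, 8]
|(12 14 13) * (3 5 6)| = |(3 5 6)(12 14 13)| = 3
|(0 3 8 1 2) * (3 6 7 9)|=8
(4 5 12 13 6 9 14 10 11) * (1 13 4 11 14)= (1 13 6 9)(4 5 12)(10 14)= [0, 13, 2, 3, 5, 12, 9, 7, 8, 1, 14, 11, 4, 6, 10]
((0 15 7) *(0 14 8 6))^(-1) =(0 6 8 14 7 15) =[6, 1, 2, 3, 4, 5, 8, 15, 14, 9, 10, 11, 12, 13, 7, 0]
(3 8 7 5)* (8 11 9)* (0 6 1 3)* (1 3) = (0 6 3 11 9 8 7 5) = [6, 1, 2, 11, 4, 0, 3, 5, 7, 8, 10, 9]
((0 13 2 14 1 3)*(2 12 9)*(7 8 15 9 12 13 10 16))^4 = (0 8 14 10 15 1 16 9 3 7 2) = [8, 16, 0, 7, 4, 5, 6, 2, 14, 3, 15, 11, 12, 13, 10, 1, 9]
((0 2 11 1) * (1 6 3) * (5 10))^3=(0 6)(1 11)(2 3)(5 10)=[6, 11, 3, 2, 4, 10, 0, 7, 8, 9, 5, 1]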